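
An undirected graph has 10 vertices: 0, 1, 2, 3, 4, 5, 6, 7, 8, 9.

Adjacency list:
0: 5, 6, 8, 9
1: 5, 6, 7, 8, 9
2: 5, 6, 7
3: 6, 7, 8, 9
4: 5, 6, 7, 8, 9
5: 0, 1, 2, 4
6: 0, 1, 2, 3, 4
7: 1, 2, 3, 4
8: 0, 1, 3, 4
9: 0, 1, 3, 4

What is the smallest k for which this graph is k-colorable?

2

2 and 5 are adjacent, so at least 2 colors are needed.
2 colors suffice: color red → {0, 1, 2, 3, 4}; color blue → {5, 6, 7, 8, 9}. Each edge has distinct colors on its endpoints.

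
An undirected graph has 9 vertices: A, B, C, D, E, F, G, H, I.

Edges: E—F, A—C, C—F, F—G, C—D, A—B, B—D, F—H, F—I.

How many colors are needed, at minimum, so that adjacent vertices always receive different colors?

B and D are adjacent, so at least 2 colors are needed.
2 colors suffice: color red → {A, D, F}; color blue → {B, C, E, G, H, I}. Every edge joins two different colors.

2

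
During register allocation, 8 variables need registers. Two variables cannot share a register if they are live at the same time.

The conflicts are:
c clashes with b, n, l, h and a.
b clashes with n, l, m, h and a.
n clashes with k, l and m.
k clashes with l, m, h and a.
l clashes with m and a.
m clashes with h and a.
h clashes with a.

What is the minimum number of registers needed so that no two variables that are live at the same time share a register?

b, m, h, a pairwise conflict, so at least 4 registers are needed.
4 registers suffice: register 1 → {n, a}; register 2 → {c, m}; register 3 → {b, k}; register 4 → {l, h}. Each listed conflict is separated.

4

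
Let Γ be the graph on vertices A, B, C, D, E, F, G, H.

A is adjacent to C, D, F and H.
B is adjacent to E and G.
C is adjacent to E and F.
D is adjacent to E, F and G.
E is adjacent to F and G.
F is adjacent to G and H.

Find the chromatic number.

4

D, E, F, G are mutually adjacent (a clique of size 4), so at least 4 colors are needed.
4 colors suffice: color red → {B, F}; color blue → {A, E}; color green → {C, G, H}; color yellow → {D}. Every edge joins two different colors.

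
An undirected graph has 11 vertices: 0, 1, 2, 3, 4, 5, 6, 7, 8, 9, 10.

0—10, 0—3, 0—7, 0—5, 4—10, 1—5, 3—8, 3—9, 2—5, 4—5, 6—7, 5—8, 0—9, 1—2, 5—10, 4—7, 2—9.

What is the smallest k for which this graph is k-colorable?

0, 3, 9 are mutually adjacent, so at least 3 colors are needed.
3 colors suffice: color a → {5, 7, 9}; color b → {0, 2, 4, 6, 8}; color c → {1, 3, 10}. No two adjacent vertices share a color.

3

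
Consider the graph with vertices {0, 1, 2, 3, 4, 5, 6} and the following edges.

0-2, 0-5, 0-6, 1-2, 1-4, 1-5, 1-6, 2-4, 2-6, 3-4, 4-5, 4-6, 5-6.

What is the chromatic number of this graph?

4

1, 4, 5, 6 form a clique, so at least 4 colors are needed.
One proper 4-coloring: 0=b, 1=d, 2=c, 3=a, 4=b, 5=c, 6=a. Every edge joins two different colors.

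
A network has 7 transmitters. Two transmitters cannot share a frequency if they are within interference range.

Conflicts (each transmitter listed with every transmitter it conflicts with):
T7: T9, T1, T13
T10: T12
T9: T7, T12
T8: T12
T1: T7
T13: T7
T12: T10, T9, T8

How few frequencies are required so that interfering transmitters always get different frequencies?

2

T10 and T12 conflict, so at least 2 frequencies are needed.
Using 2 frequencies: T7=1, T10=2, T9=2, T8=2, T1=2, T13=2, T12=1. No two conflicting transmitters share a frequency.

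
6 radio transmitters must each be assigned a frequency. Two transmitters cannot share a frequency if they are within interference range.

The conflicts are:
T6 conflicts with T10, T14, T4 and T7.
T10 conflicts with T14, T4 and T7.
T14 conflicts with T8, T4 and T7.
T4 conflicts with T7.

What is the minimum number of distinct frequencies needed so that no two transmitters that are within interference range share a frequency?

T6, T10, T14, T4, T7 are mutually in conflict, so at least 5 frequencies are needed.
5 frequencies suffice: T6=2, T10=4, T14=1, T8=2, T4=5, T7=3. Each listed conflict is separated.

5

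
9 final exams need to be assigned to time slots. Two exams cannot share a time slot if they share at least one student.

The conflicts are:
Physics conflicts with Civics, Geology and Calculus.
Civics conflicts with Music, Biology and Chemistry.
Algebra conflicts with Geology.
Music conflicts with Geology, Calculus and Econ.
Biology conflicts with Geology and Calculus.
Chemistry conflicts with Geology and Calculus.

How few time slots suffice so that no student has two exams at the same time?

Chemistry and Geology conflict, so at least 2 time slots are needed.
A valid assignment using 2 time slots: Physics=2, Civics=1, Algebra=2, Music=2, Biology=2, Chemistry=2, Geology=1, Calculus=1, Econ=1. Each listed conflict is separated.

2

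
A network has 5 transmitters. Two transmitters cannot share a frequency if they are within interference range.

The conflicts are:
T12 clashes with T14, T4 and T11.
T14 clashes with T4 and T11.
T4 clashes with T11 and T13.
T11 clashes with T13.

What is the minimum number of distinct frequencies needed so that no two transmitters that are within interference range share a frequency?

T12, T14, T4, T11 all conflict with each other, so at least 4 frequencies are needed.
4 frequencies suffice: frequency 1 → {T11}; frequency 2 → {T4}; frequency 3 → {T12, T13}; frequency 4 → {T14}. Every pair that conflicts lands in different frequencies.

4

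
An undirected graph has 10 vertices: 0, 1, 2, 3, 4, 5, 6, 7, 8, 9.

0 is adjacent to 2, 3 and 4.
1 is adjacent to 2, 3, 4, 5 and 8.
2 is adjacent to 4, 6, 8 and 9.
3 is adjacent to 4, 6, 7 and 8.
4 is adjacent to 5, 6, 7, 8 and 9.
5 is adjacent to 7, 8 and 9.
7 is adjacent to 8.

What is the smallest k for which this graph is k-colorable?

3, 4, 7, 8 are mutually adjacent (a clique of size 4), so at least 4 colors are needed.
4 colors suffice: 0=c, 1=d, 2=b, 3=b, 4=a, 5=b, 6=c, 7=d, 8=c, 9=c. Every edge joins two different colors.

4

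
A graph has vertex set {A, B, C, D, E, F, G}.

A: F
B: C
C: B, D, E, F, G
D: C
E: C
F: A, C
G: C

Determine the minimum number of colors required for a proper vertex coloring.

2

C and E are adjacent, so at least 2 colors are needed.
2 colors suffice: A=1, B=2, C=1, D=2, E=2, F=2, G=2. Every edge joins two different colors.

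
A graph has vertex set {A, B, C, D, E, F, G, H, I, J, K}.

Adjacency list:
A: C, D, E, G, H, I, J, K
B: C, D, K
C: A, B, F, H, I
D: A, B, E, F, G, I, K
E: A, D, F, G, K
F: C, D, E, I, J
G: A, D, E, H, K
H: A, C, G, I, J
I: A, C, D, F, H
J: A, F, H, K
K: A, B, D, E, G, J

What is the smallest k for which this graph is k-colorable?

5

A, D, E, G, K are mutually adjacent (a clique of size 5), so at least 5 colors are needed.
5 colors suffice: color 1 → {A, B, F}; color 2 → {C, D, J}; color 3 → {I, K}; color 4 → {E, H}; color 5 → {G}. Every edge joins two different colors.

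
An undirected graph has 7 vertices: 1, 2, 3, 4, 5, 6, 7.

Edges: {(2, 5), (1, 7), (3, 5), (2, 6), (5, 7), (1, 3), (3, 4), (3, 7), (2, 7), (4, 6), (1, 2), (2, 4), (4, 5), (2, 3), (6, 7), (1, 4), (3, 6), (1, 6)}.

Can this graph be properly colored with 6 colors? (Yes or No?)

Yes

The chromatic number is 5. 1, 2, 3, 6, 7 are pairwise adjacent (a clique of size 5), so at least 5 colors are needed.
One proper 5-coloring: 1=yellow, 2=blue, 3=red, 4=green, 5=yellow, 6=purple, 7=green.
Since 6 ≥ 5, a proper 6-coloring certainly exists.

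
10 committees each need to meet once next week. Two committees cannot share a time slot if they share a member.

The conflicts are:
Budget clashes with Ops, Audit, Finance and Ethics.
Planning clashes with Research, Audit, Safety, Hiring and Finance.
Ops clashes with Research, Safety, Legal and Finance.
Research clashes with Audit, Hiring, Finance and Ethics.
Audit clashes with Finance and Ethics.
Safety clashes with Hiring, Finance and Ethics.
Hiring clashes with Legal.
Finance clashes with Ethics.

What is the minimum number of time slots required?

4

Planning, Research, Audit, Finance are mutually in conflict, so at least 4 time slots are needed.
A valid assignment using 4 time slots: Budget=2, Planning=3, Ops=3, Research=2, Audit=4, Safety=2, Hiring=1, Legal=2, Finance=1, Ethics=3. No two conflicting committees share a time slot.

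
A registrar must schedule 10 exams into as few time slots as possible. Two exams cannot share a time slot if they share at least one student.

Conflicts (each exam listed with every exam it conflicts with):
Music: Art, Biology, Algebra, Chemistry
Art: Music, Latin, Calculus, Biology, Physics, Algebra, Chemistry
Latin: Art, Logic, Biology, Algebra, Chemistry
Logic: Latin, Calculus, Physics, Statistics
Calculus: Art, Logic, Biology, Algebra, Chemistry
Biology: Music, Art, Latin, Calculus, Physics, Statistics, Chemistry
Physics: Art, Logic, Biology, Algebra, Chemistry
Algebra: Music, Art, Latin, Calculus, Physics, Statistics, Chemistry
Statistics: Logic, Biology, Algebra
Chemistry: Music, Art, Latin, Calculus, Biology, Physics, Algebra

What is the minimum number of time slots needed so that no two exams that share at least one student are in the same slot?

4

Art, Latin, Biology, Chemistry are mutually in conflict, so at least 4 time slots are needed.
4 time slots suffice: Music=4, Art=3, Latin=4, Logic=1, Calculus=4, Biology=1, Physics=4, Algebra=1, Statistics=2, Chemistry=2. No two conflicting exams share a time slot.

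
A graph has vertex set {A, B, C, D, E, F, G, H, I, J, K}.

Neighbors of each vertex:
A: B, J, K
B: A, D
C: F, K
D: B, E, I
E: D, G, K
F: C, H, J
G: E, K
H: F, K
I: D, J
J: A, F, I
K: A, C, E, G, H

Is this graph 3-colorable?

The chromatic number is 3. E, G, K are pairwise adjacent, so at least 3 colors are needed.
3 colors suffice: color 1 → {D, F, K}; color 2 → {A, C, E, H, I}; color 3 → {B, G, J}.
That is already a proper 3-coloring.

Yes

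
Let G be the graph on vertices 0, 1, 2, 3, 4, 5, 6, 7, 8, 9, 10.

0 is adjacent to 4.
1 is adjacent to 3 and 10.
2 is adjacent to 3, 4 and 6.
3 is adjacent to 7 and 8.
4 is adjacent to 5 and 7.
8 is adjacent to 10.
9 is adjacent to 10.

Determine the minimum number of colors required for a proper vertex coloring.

2

2 and 6 are adjacent, so at least 2 colors are needed.
One proper 2-coloring: 0=blue, 1=blue, 2=blue, 3=red, 4=red, 5=blue, 6=red, 7=blue, 8=blue, 9=blue, 10=red. No two adjacent vertices share a color.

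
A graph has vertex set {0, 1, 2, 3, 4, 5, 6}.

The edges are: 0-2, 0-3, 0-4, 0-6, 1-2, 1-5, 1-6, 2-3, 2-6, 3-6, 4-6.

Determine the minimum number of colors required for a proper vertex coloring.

4

0, 2, 3, 6 are mutually adjacent (a clique of size 4), so at least 4 colors are needed.
A valid assignment using 4 colors: 0=green, 1=green, 2=blue, 3=yellow, 4=blue, 5=red, 6=red. No two adjacent vertices share a color.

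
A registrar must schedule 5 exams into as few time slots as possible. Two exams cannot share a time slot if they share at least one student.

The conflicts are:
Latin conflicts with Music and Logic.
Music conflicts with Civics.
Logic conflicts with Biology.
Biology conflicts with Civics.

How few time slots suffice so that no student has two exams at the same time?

3

The cycle Civics-Music-Latin-Logic-Biology-Civics has odd length 5, so it cannot be 2-colored; at least 3 time slots are needed.
A valid assignment using 3 time slots: Latin=1, Music=2, Logic=2, Biology=1, Civics=3. No two conflicting exams share a time slot.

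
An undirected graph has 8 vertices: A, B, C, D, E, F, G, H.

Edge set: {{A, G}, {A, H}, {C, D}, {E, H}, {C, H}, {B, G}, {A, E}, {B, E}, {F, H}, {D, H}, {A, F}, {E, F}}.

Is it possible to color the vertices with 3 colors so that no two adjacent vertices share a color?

A, E, F, H form a clique, so at least 4 colors are needed.
So 3 colors are not enough.

No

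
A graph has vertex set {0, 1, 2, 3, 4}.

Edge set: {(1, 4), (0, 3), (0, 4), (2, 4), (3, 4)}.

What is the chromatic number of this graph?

3

0, 3, 4 are pairwise adjacent, so at least 3 colors are needed.
3 colors suffice: 0=blue, 1=blue, 2=blue, 3=green, 4=red. No two adjacent vertices share a color.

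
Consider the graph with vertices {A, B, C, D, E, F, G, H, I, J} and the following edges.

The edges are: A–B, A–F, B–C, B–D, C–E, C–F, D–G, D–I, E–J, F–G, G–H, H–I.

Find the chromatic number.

3

The cycle D-B-C-F-G-D has odd length 5, so it cannot be 2-colored; at least 3 colors are needed.
A valid assignment using 3 colors: A=blue, B=red, C=blue, D=blue, E=red, F=red, G=green, H=blue, I=red, J=blue. Each edge has distinct colors on its endpoints.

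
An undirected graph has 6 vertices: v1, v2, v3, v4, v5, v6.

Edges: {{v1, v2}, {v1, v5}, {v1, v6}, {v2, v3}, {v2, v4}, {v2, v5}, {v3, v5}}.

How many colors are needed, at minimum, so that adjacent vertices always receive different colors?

3

v1, v2, v5 are pairwise adjacent, so at least 3 colors are needed.
3 colors suffice: v1=blue, v2=red, v3=blue, v4=blue, v5=green, v6=red. Each edge has distinct colors on its endpoints.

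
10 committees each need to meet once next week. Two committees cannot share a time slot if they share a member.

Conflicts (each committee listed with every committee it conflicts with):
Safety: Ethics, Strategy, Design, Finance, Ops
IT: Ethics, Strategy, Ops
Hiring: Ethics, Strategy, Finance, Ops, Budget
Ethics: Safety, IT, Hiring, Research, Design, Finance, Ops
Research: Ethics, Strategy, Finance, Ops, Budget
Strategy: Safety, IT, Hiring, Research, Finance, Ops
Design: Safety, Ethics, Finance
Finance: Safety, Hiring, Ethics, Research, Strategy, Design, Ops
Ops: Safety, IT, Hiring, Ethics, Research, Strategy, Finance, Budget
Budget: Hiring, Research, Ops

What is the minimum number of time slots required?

Research, Strategy, Finance, Ops all conflict with each other, so at least 4 time slots are needed.
4 time slots suffice: time slot 1 → {Design, Ops}; time slot 2 → {IT, Finance, Budget}; time slot 3 → {Ethics, Strategy}; time slot 4 → {Safety, Hiring, Research}. No two conflicting committees share a time slot.

4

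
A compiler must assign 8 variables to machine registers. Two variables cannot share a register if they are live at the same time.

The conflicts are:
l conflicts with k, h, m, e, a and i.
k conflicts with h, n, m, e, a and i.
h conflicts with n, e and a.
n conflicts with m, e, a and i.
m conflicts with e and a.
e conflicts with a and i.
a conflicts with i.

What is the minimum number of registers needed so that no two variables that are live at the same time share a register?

5

l, k, m, e, a pairwise conflict, so at least 5 registers are needed.
A valid assignment using 5 registers: l=4, k=3, h=5, n=4, m=5, e=1, a=2, i=5. No two conflicting variables share a register.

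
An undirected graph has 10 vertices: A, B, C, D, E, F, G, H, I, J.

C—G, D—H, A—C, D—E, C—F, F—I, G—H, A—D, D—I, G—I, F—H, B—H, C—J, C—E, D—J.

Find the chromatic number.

The cycle C-F-I-D-J-C has odd length 5, so it cannot be 2-colored; at least 3 colors are needed.
3 colors suffice: color red → {B, C, D}; color blue → {A, E, H, I, J}; color green → {F, G}. Every edge joins two different colors.

3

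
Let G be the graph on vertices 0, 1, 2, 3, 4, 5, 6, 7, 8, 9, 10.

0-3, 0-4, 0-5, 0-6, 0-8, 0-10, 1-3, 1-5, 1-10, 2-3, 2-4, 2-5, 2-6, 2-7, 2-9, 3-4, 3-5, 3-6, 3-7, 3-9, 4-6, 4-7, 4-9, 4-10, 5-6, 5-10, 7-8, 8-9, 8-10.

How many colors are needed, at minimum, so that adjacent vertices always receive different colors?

2, 3, 4, 7 are pairwise adjacent (a clique of size 4), so at least 4 colors are needed.
4 colors suffice: 0=green, 1=green, 2=green, 3=red, 4=blue, 5=blue, 6=yellow, 7=yellow, 8=blue, 9=yellow, 10=red. No two adjacent vertices share a color.

4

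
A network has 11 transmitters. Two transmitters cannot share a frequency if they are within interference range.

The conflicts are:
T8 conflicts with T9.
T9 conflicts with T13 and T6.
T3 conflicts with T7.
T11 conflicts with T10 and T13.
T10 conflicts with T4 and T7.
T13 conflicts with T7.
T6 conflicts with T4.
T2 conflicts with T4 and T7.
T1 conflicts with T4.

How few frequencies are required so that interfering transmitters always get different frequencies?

T2 and T7 conflict, so at least 2 frequencies are needed.
2 frequencies suffice: frequency 1 → {T9, T11, T4, T7}; frequency 2 → {T8, T3, T10, T13, T6, T2, T1}. No two conflicting transmitters share a frequency.

2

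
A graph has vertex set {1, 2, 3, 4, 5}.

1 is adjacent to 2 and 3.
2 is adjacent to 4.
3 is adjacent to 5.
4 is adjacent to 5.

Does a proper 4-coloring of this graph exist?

Yes

The chromatic number is 3. The cycle 4-2-1-3-5-4 has odd length 5, so it cannot be 2-colored; at least 3 colors are needed.
3 colors suffice: color red → {1, 5}; color blue → {2, 3}; color green → {4}.
Since 4 ≥ 3, a proper 4-coloring certainly exists.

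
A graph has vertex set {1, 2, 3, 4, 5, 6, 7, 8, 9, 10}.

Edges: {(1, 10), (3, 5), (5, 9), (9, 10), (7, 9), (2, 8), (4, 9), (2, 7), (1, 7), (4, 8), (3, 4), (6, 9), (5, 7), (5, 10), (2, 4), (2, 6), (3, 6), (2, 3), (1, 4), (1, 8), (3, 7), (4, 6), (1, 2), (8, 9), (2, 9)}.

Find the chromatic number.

2, 3, 4, 6 form a clique, so at least 4 colors are needed.
4 colors suffice: color red → {2, 5}; color blue → {1, 3, 9}; color green → {4, 7, 10}; color yellow → {6, 8}. No two adjacent vertices share a color.

4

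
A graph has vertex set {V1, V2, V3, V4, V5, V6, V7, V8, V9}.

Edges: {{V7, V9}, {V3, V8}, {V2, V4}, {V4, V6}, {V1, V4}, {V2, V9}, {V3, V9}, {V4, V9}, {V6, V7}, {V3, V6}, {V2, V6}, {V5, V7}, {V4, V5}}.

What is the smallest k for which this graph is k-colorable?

V2, V4, V9 are mutually adjacent, so at least 3 colors are needed.
3 colors suffice: color 1 → {V3, V4, V7}; color 2 → {V1, V5, V6, V8, V9}; color 3 → {V2}. Each edge has distinct colors on its endpoints.

3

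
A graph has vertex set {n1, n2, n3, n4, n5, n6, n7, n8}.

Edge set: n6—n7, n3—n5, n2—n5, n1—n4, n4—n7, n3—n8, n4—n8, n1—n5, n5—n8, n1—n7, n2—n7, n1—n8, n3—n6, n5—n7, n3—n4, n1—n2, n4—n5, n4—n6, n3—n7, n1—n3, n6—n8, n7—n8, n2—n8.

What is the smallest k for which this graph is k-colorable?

6

n1, n3, n4, n5, n7, n8 are pairwise adjacent (a clique of size 6), so at least 6 colors are needed.
One proper 6-coloring: n1=4, n2=3, n3=3, n4=6, n5=5, n6=4, n7=1, n8=2. Every edge joins two different colors.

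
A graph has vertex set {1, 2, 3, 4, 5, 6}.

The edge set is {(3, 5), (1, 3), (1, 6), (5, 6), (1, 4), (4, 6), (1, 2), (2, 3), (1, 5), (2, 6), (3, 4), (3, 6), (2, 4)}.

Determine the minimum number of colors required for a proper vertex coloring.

1, 2, 3, 4, 6 are pairwise adjacent (a clique of size 5), so at least 5 colors are needed.
One proper 5-coloring: 1=c, 2=e, 3=a, 4=d, 5=d, 6=b. Every edge joins two different colors.

5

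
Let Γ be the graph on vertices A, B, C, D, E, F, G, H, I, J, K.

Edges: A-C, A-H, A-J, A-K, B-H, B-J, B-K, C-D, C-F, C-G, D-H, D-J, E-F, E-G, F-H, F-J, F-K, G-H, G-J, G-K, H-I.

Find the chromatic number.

2

A and H are adjacent, so at least 2 colors are needed.
One proper 2-coloring: A=blue, B=blue, C=red, D=blue, E=red, F=blue, G=blue, H=red, I=blue, J=red, K=red. Each edge has distinct colors on its endpoints.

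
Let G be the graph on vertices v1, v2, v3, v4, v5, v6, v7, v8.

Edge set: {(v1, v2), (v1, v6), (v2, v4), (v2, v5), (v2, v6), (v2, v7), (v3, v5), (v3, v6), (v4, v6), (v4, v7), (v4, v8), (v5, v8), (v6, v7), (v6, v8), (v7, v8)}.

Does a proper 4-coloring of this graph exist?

The chromatic number is 4. v2, v4, v6, v7 are pairwise adjacent (a clique of size 4), so at least 4 colors are needed.
4 colors suffice: color 1 → {v5, v6}; color 2 → {v2, v3, v8}; color 3 → {v1, v4}; color 4 → {v7}.
That is already a proper 4-coloring.

Yes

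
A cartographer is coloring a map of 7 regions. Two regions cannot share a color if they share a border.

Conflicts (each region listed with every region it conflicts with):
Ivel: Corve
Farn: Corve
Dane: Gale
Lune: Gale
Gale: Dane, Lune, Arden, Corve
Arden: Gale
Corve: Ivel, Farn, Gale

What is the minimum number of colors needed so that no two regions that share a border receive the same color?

Lune and Gale conflict, so at least 2 colors are needed.
2 colors suffice: Ivel=1, Farn=1, Dane=2, Lune=2, Gale=1, Arden=2, Corve=2. No two conflicting regions share a color.

2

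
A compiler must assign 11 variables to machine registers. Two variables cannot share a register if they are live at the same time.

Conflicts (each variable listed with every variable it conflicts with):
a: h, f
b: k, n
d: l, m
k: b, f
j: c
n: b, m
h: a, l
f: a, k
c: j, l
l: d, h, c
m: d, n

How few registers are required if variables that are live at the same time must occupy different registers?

The cycle m-d-l-h-a-f-k-b-n-m has odd length 9, so it cannot be 2-colored; at least 3 registers are needed.
3 registers suffice: a=1, b=1, d=2, k=3, j=1, n=2, h=2, f=2, c=2, l=1, m=1. Each listed conflict is separated.

3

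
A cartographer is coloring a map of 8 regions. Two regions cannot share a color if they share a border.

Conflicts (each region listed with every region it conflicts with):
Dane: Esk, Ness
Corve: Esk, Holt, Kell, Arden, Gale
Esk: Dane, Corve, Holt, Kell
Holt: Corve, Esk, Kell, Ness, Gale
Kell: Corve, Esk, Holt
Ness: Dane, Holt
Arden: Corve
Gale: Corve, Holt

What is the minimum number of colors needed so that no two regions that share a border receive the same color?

4

Corve, Esk, Holt, Kell are mutually in conflict, so at least 4 colors are needed.
4 colors suffice: color 1 → {Dane, Holt, Arden}; color 2 → {Corve, Ness}; color 3 → {Esk, Gale}; color 4 → {Kell}. Every pair that conflicts lands in different colors.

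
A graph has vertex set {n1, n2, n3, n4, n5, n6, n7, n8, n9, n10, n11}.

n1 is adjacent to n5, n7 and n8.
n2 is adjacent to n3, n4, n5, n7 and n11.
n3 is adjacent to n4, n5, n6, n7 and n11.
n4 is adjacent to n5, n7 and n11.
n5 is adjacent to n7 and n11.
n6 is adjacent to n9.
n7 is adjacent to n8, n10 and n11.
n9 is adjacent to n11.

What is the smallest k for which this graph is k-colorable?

n2, n3, n4, n5, n7, n11 are mutually adjacent (a clique of size 6), so at least 6 colors are needed.
One proper 6-coloring: n1=3, n2=6, n3=3, n4=5, n5=2, n6=1, n7=1, n8=2, n9=2, n10=2, n11=4. No two adjacent vertices share a color.

6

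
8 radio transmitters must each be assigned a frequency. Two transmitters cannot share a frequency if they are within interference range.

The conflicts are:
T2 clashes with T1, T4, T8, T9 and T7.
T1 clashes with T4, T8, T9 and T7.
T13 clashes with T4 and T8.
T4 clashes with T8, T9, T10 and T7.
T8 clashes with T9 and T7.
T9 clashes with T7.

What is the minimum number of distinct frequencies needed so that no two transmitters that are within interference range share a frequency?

6

T2, T1, T4, T8, T9, T7 all conflict with each other, so at least 6 frequencies are needed.
6 frequencies suffice: frequency 1 → {T4}; frequency 2 → {T8, T10}; frequency 3 → {T13, T9}; frequency 4 → {T7}; frequency 5 → {T1}; frequency 6 → {T2}. Every pair that conflicts lands in different frequencies.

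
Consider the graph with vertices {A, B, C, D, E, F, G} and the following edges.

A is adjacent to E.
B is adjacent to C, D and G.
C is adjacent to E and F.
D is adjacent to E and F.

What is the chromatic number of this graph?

2

B and D are adjacent, so at least 2 colors are needed.
2 colors suffice: color red → {B, E, F}; color blue → {A, C, D, G}. Every edge joins two different colors.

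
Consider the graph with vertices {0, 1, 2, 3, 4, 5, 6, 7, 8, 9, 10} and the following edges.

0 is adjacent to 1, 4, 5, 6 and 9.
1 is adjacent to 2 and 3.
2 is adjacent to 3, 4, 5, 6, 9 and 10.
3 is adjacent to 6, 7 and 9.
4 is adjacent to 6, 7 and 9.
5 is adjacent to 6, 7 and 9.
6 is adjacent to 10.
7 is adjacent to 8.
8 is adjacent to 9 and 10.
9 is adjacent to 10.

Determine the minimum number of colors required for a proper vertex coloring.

3

1, 2, 3 are pairwise adjacent, so at least 3 colors are needed.
A valid assignment using 3 colors: 0=red, 1=blue, 2=red, 3=green, 4=green, 5=green, 6=blue, 7=blue, 8=red, 9=blue, 10=green. Every edge joins two different colors.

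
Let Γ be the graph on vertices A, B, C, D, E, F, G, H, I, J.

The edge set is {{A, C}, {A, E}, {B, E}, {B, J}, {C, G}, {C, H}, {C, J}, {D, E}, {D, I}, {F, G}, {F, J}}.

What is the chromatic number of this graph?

3

The cycle E-A-C-J-B-E has odd length 5, so it cannot be 2-colored; at least 3 colors are needed.
3 colors suffice: A=2, B=3, C=1, D=2, E=1, F=1, G=2, H=2, I=1, J=2. Every edge joins two different colors.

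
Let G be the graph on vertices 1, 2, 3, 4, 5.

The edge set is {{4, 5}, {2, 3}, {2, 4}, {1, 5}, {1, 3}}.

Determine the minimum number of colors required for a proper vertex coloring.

The cycle 4-5-1-3-2-4 has odd length 5, so it cannot be 2-colored; at least 3 colors are needed.
3 colors suffice: color a → {1, 4}; color b → {2, 5}; color c → {3}. Each edge has distinct colors on its endpoints.

3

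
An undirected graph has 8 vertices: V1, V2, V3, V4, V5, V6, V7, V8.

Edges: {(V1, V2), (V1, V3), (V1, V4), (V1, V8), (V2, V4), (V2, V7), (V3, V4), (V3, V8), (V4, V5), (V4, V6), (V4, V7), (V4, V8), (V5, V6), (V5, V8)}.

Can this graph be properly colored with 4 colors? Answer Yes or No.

Yes

The chromatic number is 4. V1, V3, V4, V8 are pairwise adjacent (a clique of size 4), so at least 4 colors are needed.
4 colors suffice: V1=B, V2=G, V3=Y, V4=R, V5=B, V6=G, V7=B, V8=G.
That is already a proper 4-coloring.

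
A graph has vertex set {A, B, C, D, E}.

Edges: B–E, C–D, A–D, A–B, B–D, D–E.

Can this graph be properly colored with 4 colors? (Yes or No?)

Yes

The chromatic number is 3. A, B, D form a triangle, so at least 3 colors are needed.
3 colors suffice: A=3, B=2, C=2, D=1, E=3.
Since 4 ≥ 3, a proper 4-coloring certainly exists.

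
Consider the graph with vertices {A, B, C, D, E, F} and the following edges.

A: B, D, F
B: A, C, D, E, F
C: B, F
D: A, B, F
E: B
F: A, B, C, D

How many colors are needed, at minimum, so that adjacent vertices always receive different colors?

4

A, B, D, F are pairwise adjacent (a clique of size 4), so at least 4 colors are needed.
4 colors suffice: color red → {B}; color blue → {E, F}; color green → {A, C}; color yellow → {D}. Each edge has distinct colors on its endpoints.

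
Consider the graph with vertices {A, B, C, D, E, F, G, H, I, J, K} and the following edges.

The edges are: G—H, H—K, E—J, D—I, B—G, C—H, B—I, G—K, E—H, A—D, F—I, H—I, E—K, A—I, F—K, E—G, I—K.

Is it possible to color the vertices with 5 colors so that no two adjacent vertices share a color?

The chromatic number is 4. E, G, H, K form a clique, so at least 4 colors are needed.
4 colors suffice: color 1 → {C, G, I, J}; color 2 → {A, B, K}; color 3 → {D, F, H}; color 4 → {E}.
Since 5 ≥ 4, a proper 5-coloring certainly exists.

Yes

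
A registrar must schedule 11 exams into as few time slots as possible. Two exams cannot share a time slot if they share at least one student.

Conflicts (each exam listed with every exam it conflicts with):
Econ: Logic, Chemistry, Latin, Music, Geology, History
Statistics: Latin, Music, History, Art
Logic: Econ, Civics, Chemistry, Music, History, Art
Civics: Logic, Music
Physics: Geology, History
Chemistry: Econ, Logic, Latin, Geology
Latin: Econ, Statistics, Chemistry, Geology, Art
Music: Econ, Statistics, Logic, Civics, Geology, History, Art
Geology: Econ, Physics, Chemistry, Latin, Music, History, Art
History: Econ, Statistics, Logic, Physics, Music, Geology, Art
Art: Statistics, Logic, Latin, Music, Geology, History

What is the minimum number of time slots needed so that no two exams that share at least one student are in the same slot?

4

Econ, Chemistry, Latin, Geology all conflict with each other, so at least 4 time slots are needed.
4 time slots suffice: time slot 1 → {Statistics, Logic, Geology}; time slot 2 → {Civics, Latin, History}; time slot 3 → {Physics, Chemistry, Music}; time slot 4 → {Econ, Art}. Every pair that conflicts lands in different time slots.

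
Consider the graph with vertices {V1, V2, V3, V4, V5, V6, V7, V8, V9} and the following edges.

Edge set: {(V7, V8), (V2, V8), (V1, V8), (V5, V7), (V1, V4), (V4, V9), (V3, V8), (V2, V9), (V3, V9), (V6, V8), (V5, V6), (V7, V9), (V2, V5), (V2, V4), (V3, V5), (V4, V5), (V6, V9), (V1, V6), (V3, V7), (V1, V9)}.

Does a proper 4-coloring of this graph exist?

Yes

The chromatic number is 3. V2, V4, V9 are mutually adjacent, so at least 3 colors are needed.
A valid assignment using 3 colors: V1=2, V2=2, V3=2, V4=3, V5=1, V6=3, V7=3, V8=1, V9=1.
Since 4 ≥ 3, a proper 4-coloring certainly exists.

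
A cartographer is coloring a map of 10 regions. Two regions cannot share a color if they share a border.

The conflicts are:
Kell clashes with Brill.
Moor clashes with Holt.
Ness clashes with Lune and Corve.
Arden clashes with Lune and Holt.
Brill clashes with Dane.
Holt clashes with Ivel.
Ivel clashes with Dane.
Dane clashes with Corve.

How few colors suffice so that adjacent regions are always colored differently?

The cycle Arden-Holt-Ivel-Dane-Corve-Ness-Lune-Arden has odd length 7, so it cannot be 2-colored; at least 3 colors are needed.
3 colors suffice: color 1 → {Kell, Lune, Holt, Dane}; color 2 → {Moor, Arden, Brill, Ivel, Corve}; color 3 → {Ness}. Each listed conflict is separated.

3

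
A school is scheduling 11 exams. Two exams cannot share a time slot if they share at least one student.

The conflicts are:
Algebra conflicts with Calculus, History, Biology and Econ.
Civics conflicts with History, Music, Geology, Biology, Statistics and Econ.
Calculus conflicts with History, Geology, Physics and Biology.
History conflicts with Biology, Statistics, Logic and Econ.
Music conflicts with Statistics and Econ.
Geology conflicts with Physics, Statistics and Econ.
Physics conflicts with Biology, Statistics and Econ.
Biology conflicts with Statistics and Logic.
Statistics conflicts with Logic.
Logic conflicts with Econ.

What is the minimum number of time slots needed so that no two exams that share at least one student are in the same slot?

Algebra, Calculus, History, Biology are mutually in conflict, so at least 4 time slots are needed.
4 time slots suffice: time slot 1 → {History, Music, Geology}; time slot 2 → {Biology, Econ}; time slot 3 → {Calculus, Statistics}; time slot 4 → {Algebra, Civics, Physics, Logic}. No two conflicting exams share a time slot.

4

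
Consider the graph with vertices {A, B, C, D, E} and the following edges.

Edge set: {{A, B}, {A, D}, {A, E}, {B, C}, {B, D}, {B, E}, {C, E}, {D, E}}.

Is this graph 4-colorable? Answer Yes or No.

The chromatic number is 4. A, B, D, E are pairwise adjacent (a clique of size 4), so at least 4 colors are needed.
4 colors suffice: color 1 → {E}; color 2 → {B}; color 3 → {C, D}; color 4 → {A}.
That is already a proper 4-coloring.

Yes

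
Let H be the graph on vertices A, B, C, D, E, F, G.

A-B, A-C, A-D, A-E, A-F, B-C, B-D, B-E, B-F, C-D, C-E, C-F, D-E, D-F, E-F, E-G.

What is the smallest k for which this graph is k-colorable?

6

A, B, C, D, E, F are pairwise adjacent (a clique of size 6), so at least 6 colors are needed.
One proper 6-coloring: A=5, B=4, C=3, D=6, E=1, F=2, G=2. Every edge joins two different colors.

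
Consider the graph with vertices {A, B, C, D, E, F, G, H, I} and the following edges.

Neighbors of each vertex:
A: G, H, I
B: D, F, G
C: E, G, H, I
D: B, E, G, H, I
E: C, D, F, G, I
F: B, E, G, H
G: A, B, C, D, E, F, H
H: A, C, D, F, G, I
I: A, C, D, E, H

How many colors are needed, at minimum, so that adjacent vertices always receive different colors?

A, G, H are mutually adjacent, so at least 3 colors are needed.
3 colors suffice: A=green, B=blue, C=green, D=green, E=blue, F=green, G=red, H=blue, I=red. No two adjacent vertices share a color.

3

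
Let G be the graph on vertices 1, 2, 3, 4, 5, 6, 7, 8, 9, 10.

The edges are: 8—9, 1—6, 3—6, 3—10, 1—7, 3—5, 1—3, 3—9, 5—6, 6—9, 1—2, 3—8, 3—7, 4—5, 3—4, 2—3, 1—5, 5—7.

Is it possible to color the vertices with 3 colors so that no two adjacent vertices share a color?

1, 3, 5, 7 are pairwise adjacent (a clique of size 4), so at least 4 colors are needed.
So 3 colors are not enough.

No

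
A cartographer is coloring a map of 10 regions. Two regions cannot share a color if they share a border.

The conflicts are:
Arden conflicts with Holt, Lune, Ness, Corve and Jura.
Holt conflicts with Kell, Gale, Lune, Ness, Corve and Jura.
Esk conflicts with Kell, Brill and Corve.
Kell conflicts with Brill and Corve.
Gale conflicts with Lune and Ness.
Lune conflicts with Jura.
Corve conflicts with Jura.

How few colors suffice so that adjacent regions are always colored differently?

4

Arden, Holt, Lune, Jura are mutually in conflict, so at least 4 colors are needed.
A valid assignment using 4 colors: Arden=2, Holt=1, Esk=1, Kell=2, Brill=3, Gale=2, Lune=3, Ness=3, Corve=3, Jura=4. No two conflicting regions share a color.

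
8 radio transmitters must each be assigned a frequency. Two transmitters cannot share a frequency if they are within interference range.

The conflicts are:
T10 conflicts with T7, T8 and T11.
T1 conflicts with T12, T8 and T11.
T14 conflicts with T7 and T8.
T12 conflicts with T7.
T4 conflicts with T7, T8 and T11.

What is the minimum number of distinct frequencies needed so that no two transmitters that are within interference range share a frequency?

3

The cycle T12-T7-T14-T8-T1-T12 has odd length 5, so it cannot be 2-colored; at least 3 frequencies are needed.
3 frequencies suffice: frequency 1 → {T7, T8, T11}; frequency 2 → {T10, T1, T14, T4}; frequency 3 → {T12}. Each listed conflict is separated.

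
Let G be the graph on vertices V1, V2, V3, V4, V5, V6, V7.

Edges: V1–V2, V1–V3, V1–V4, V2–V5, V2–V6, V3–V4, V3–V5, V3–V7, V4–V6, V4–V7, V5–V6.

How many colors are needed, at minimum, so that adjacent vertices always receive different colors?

3

V3, V4, V7 form a triangle, so at least 3 colors are needed.
A valid assignment using 3 colors: V1=3, V2=1, V3=2, V4=1, V5=3, V6=2, V7=3. Each edge has distinct colors on its endpoints.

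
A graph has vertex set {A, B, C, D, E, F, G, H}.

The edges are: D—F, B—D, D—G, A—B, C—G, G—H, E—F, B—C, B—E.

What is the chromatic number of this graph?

C and G are adjacent, so at least 2 colors are needed.
A valid assignment using 2 colors: A=2, B=1, C=2, D=2, E=2, F=1, G=1, H=2. Every edge joins two different colors.

2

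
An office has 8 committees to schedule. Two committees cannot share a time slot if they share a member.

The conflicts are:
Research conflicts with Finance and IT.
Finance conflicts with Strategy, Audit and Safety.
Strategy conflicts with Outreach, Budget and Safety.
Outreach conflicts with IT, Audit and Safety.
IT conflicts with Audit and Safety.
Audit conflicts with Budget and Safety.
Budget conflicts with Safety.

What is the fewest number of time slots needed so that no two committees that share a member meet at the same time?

4

Outreach, IT, Audit, Safety all conflict with each other, so at least 4 time slots are needed.
Using 4 time slots: Research=1, Finance=3, Strategy=2, Outreach=3, IT=4, Audit=2, Budget=3, Safety=1. Every pair that conflicts lands in different time slots.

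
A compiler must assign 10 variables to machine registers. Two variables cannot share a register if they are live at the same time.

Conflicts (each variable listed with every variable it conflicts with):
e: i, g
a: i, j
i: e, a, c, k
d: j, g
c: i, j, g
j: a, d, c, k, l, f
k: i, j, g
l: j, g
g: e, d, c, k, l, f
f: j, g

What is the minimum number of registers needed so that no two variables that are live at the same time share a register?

d and j conflict, so at least 2 registers are needed.
Using 2 registers: e=2, a=2, i=1, d=2, c=2, j=1, k=2, l=2, g=1, f=2. Each listed conflict is separated.

2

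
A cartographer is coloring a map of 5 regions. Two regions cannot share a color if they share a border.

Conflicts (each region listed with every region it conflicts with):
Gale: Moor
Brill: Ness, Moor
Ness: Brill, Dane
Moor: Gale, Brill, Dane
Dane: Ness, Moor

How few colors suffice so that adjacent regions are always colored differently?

Gale and Moor conflict, so at least 2 colors are needed.
2 colors suffice: color 1 → {Ness, Moor}; color 2 → {Gale, Brill, Dane}. No two conflicting regions share a color.

2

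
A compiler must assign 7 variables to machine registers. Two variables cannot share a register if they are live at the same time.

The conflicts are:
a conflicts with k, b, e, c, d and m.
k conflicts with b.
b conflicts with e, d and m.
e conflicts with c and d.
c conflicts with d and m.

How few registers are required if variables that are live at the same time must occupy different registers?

a, e, c, d all conflict with each other, so at least 4 registers are needed.
4 registers suffice: a=1, k=3, b=2, e=3, c=2, d=4, m=3. Every pair that conflicts lands in different registers.

4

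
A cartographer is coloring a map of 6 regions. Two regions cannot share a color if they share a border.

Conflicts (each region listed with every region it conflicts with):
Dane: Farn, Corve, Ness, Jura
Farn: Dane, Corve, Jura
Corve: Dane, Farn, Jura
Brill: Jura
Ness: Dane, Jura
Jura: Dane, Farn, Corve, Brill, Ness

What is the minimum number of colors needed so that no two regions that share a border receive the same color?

4

Dane, Farn, Corve, Jura all conflict with each other, so at least 4 colors are needed.
4 colors suffice: color 1 → {Jura}; color 2 → {Dane, Brill}; color 3 → {Farn, Ness}; color 4 → {Corve}. Every pair that conflicts lands in different colors.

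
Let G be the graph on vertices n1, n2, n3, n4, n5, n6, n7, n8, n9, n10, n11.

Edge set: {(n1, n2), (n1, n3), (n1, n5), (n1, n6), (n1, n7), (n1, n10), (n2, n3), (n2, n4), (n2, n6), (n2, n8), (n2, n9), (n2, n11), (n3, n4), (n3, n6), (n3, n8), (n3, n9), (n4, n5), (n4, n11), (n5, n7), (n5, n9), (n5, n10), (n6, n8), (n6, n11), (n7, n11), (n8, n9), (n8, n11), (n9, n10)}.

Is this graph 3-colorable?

n2, n6, n8, n11 form a clique, so at least 4 colors are needed.
So 3 colors are not enough.

No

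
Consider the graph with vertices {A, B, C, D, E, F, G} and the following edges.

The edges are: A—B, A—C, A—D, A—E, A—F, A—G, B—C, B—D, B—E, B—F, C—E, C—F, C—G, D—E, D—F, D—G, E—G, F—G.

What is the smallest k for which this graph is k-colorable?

A, B, D, F are mutually adjacent (a clique of size 4), so at least 4 colors are needed.
4 colors suffice: color 1 → {A}; color 2 → {B, G}; color 3 → {C, D}; color 4 → {E, F}. Every edge joins two different colors.

4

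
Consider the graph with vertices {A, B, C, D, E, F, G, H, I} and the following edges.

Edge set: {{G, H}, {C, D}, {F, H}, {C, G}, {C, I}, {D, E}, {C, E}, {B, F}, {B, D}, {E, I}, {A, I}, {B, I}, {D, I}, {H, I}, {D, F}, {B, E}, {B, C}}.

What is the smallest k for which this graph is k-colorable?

5

B, C, D, E, I form a clique, so at least 5 colors are needed.
One proper 5-coloring: A=blue, B=blue, C=yellow, D=green, E=purple, F=red, G=red, H=blue, I=red. Each edge has distinct colors on its endpoints.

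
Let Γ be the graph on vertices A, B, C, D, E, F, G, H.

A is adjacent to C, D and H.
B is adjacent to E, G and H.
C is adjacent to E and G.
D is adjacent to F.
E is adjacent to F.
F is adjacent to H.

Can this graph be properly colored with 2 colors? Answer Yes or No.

The cycle F-D-A-C-E-F has odd length 5, so it cannot be 2-colored; at least 3 colors are needed.
So 2 colors are not enough.

No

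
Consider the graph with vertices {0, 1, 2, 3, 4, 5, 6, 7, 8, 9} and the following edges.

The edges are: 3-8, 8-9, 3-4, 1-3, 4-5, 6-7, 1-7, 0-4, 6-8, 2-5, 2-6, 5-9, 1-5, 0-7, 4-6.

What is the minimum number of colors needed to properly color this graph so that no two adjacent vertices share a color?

3

The cycle 6-8-3-1-7-6 has odd length 5, so it cannot be 2-colored; at least 3 colors are needed.
3 colors suffice: 0=a, 1=b, 2=b, 3=a, 4=b, 5=a, 6=a, 7=c, 8=b, 9=c. Each edge has distinct colors on its endpoints.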